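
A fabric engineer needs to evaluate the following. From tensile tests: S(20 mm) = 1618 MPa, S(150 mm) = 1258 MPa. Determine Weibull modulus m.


Formula: m = ln(L1/L2) / ln(S2/S1)
Step 1: ln(L1/L2) = ln(20/150) = -2.01490
Step 2: S2/S1 = 1258/1618 = 0.7775
Step 3: ln(S2/S1) = ln(0.7775) = -0.25167
Step 4: m = -2.01490 / -0.25167 = 8.01

8.01 (Weibull m)


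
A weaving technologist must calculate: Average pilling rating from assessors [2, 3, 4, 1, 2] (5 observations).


Formula: Mean = sum / count
Sum = 2 + 3 + 4 + 1 + 2 = 12
Mean = 12 / 5 = 2.4

2.4


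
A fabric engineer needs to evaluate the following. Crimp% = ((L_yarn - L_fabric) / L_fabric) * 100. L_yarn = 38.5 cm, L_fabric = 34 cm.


Formula: Crimp% = ((L_yarn - L_fabric) / L_fabric) * 100
Step 1: Extension = 38.5 - 34 = 4.5 cm
Step 2: Crimp% = (4.5 / 34) * 100
Step 3: Crimp% = 0.132353 * 100 = 13.2353% ≈ 13.2%

13.2%


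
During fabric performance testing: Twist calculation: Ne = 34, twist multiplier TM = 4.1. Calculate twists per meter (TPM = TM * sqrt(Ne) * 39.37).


Formula: TPM = TM * sqrt(Ne) * 39.37
Step 1: sqrt(Ne) = sqrt(34) = 5.831
Step 2: TM * sqrt(Ne) = 4.1 * 5.831 = 23.9071
Step 3: TPM = 23.9071 * 39.37 = 941 twists/m

941 twists/m


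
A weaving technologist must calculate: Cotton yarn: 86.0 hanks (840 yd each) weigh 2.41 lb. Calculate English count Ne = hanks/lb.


Formula: Ne = hanks / mass_lb
Substituting: Ne = 86.0 / 2.41
Ne = 35.7

35.7 Ne


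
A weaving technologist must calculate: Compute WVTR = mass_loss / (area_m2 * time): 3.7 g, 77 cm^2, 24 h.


Formula: WVTR = mass_loss / (area * time)
Step 1: Convert area: 77 cm^2 = 0.0077 m^2
Step 2: WVTR = 3.7 g / (0.0077 m^2 * 24 h)
Step 3: WVTR = 3.7 / 0.1848 = 20.0 g/m^2/h

20.0 g/m^2/h


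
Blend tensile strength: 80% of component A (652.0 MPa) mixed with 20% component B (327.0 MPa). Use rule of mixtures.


Formula: Blend property = (fraction_A * property_A) + (fraction_B * property_B)
Step 1: Contribution A = 80/100 * 652.0 MPa = 521.6 MPa
Step 2: Contribution B = 20/100 * 327.0 MPa = 65.4 MPa
Step 3: Blend tensile strength = 521.6 + 65.4 = 587.0 MPa

587.0 MPa


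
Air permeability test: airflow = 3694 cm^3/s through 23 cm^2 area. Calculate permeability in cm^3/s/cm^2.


Formula: Air Permeability = Airflow / Test Area
AP = 3694 cm^3/s / 23 cm^2
AP = 160.6 cm^3/s/cm^2

160.6 cm^3/s/cm^2


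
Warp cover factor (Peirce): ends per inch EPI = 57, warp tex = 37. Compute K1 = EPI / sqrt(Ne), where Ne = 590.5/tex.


Formula: K1 = EPI / sqrt(Ne), with Ne = 590.5 / tex_warp
Step 1: Ne = 590.5 / 37 = 15.959
Step 2: sqrt(Ne) = sqrt(15.959) = 3.9949
Step 3: K1 = 57 / 3.9949 = 14.3

14.3


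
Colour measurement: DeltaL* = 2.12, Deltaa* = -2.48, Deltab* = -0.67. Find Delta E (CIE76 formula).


Formula: Delta E = sqrt(dL*^2 + da*^2 + db*^2)
Step 1: dL*^2 = 2.12^2 = 4.4944
Step 2: da*^2 = (-2.48)^2 = 6.1504
Step 3: db*^2 = (-0.67)^2 = 0.4489
Step 4: Sum = 4.4944 + 6.1504 + 0.4489 = 11.0937
Step 5: Delta E = sqrt(11.0937) = 3.33

3.33 Delta E


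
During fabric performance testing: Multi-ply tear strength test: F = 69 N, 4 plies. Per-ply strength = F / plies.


Formula: Per-ply strength = Total force / Number of plies
Per-ply = 69 N / 4
Per-ply = 17.25 N

17.25 N


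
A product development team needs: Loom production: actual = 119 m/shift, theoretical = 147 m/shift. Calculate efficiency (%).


Formula: Efficiency% = (Actual output / Theoretical output) * 100
Efficiency% = (119 / 147) * 100
Efficiency% = 0.809524 * 100 = 80.9524% ≈ 81.0%

81.0%


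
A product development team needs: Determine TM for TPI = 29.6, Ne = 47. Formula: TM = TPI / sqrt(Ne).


Formula: TM = TPI / sqrt(Ne)
Step 1: sqrt(Ne) = sqrt(47) = 6.8557
Step 2: TM = 29.6 / 6.8557 = 4.32

4.32 TM


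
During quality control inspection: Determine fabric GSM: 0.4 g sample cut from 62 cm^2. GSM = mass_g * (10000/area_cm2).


Formula: GSM = mass_g / area_m2
Step 1: Convert area: 62 cm^2 = 62 / 10000 = 0.0062 m^2
Step 2: GSM = 0.4 g / 0.0062 m^2 = 64.5 g/m^2

64.5 g/m^2


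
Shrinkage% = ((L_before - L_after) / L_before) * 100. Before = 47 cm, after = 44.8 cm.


Formula: Shrinkage% = ((L_before - L_after) / L_before) * 100
Step 1: Shrinkage = 47 - 44.8 = 2.2 cm
Step 2: Shrinkage% = (2.2 / 47) * 100
Step 3: Shrinkage% = 0.046809 * 100 = 4.6809% ≈ 4.7%

4.7%


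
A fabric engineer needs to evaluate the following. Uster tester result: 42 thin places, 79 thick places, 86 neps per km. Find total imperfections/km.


Formula: Total = thin places + thick places + neps
Total = 42 + 79 + 86
Total = 207 imperfections/km

207 imperfections/km


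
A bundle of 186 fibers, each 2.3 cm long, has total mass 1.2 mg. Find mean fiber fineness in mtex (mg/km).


Formula: fineness (mtex) = mass (mg) / total length (km) = (mass_mg / total_length_m) * 1000
Step 1: Convert fiber length: 2.3 cm = 0.023 m
Step 2: Total fiber length = 186 * 0.023 = 4.278 m
Step 3: Linear density = 1.2 mg / 4.278 m = 0.2805 mg/m
Step 4: fineness = 0.2805 * 1000 = 280.5 mtex

280.5 mtex


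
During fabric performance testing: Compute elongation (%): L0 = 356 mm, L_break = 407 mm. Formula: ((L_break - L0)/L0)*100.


Formula: Elongation (%) = ((L_break - L0) / L0) * 100
Step 1: Extension = 407 - 356 = 51 mm
Step 2: Elongation = (51 / 356) * 100
Step 3: Elongation = 0.143258 * 100 = 14.3258% ≈ 14.3%

14.3%


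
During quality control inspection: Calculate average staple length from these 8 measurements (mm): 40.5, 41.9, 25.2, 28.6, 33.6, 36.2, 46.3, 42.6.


Formula: Mean = sum of lengths / count
Sum = 40.5 + 41.9 + 25.2 + 28.6 + 33.6 + 36.2 + 46.3 + 42.6
Sum = 294.9 mm
Mean = 294.9 / 8 = 36.86 mm

36.86 mm


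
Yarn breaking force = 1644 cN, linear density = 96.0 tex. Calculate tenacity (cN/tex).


Formula: Tenacity = Breaking force / Linear density
Tenacity = 1644 cN / 96.0 tex
Tenacity = 17.13 cN/tex

17.13 cN/tex


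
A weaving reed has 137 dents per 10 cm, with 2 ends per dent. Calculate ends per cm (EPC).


Formula: EPC = (dents per 10 cm * ends per dent) / 10
Step 1: Total ends per 10 cm = 137 * 2 = 274
Step 2: EPC = 274 / 10 = 27.4 ends/cm

27.4 ends/cm


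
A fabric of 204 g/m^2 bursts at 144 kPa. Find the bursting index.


Formula: Bursting Index = Bursting Strength / Fabric GSM
BI = 144 kPa / 204 g/m^2
BI = 0.706 kPa/(g/m^2)

0.706 kPa/(g/m^2)


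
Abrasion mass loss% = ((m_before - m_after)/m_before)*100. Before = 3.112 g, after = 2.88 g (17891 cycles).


Formula: Mass loss% = ((m_before - m_after) / m_before) * 100
Step 1: Mass loss = 3.112 - 2.88 = 0.232 g
Step 2: Ratio = 0.232 / 3.112 = 0.0745501
Step 3: Mass loss% = 0.0745501 * 100 = 7.45501% ≈ 7.46%

7.46%


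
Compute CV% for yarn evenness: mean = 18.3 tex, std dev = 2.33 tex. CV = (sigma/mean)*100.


Formula: CV% = (standard deviation / mean) * 100
Step 1: Ratio = 2.33 / 18.3 = 0.127322
Step 2: CV% = 0.127322 * 100 = 12.7322% ≈ 12.7%

12.7%


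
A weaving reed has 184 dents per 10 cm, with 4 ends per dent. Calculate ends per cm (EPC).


Formula: EPC = (dents per 10 cm * ends per dent) / 10
Step 1: Total ends per 10 cm = 184 * 4 = 736
Step 2: EPC = 736 / 10 = 73.6 ends/cm

73.6 ends/cm


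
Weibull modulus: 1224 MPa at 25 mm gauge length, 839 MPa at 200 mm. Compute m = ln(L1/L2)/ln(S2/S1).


Formula: m = ln(L1/L2) / ln(S2/S1)
Step 1: ln(L1/L2) = ln(25/200) = -2.07944
Step 2: S2/S1 = 839/1224 = 0.68546
Step 3: ln(S2/S1) = ln(0.68546) = -0.37767
Step 4: m = -2.07944 / -0.37767 = 5.51

5.51 (Weibull m)


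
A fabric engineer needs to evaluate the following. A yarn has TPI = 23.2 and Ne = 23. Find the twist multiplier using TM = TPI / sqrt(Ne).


Formula: TM = TPI / sqrt(Ne)
Step 1: sqrt(Ne) = sqrt(23) = 4.7958
Step 2: TM = 23.2 / 4.7958 = 4.84

4.84 TM


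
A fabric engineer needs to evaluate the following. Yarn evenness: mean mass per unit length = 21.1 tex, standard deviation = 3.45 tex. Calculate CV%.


Formula: CV% = (standard deviation / mean) * 100
Step 1: Ratio = 3.45 / 21.1 = 0.163507
Step 2: CV% = 0.163507 * 100 = 16.3507% ≈ 16.4%

16.4%


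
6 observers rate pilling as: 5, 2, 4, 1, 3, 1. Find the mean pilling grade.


Formula: Mean = sum / count
Sum = 5 + 2 + 4 + 1 + 3 + 1 = 16
Mean = 16 / 6 = 2.7

2.7


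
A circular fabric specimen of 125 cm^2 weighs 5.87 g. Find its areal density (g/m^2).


Formula: GSM = mass_g / area_m2
Step 1: Convert area: 125 cm^2 = 125 / 10000 = 0.0125 m^2
Step 2: GSM = 5.87 g / 0.0125 m^2 = 469.6 g/m^2

469.6 g/m^2


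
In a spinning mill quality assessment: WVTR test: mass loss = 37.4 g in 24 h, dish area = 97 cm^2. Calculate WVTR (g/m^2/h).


Formula: WVTR = mass_loss / (area * time)
Step 1: Convert area: 97 cm^2 = 0.0097 m^2
Step 2: WVTR = 37.4 g / (0.0097 m^2 * 24 h)
Step 3: WVTR = 37.4 / 0.2328 = 160.7 g/m^2/h

160.7 g/m^2/h


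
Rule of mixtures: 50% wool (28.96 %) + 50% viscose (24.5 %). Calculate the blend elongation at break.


Formula: Blend property = (fraction_A * property_A) + (fraction_B * property_B)
Step 1: Contribution A = 50/100 * 28.96 % = 14.48 %
Step 2: Contribution B = 50/100 * 24.5 % = 12.25 %
Step 3: Blend elongation at break = 14.48 + 12.25 = 26.73 %

26.73 %


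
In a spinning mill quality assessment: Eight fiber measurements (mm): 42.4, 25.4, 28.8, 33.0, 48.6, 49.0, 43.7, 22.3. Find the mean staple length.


Formula: Mean = sum of lengths / count
Sum = 42.4 + 25.4 + 28.8 + 33.0 + 48.6 + 49.0 + 43.7 + 22.3
Sum = 293.2 mm
Mean = 293.2 / 8 = 36.65 mm

36.65 mm


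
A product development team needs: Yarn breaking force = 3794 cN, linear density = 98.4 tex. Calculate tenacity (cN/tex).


Formula: Tenacity = Breaking force / Linear density
Tenacity = 3794 cN / 98.4 tex
Tenacity = 38.56 cN/tex

38.56 cN/tex


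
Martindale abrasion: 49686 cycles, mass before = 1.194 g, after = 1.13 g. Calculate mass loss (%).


Formula: Mass loss% = ((m_before - m_after) / m_before) * 100
Step 1: Mass loss = 1.194 - 1.13 = 0.064 g
Step 2: Ratio = 0.064 / 1.194 = 0.0536013
Step 3: Mass loss% = 0.0536013 * 100 = 5.36013% ≈ 5.36%

5.36%


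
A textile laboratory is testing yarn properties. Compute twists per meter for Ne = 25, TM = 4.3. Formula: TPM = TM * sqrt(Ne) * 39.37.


Formula: TPM = TM * sqrt(Ne) * 39.37
Step 1: sqrt(Ne) = sqrt(25) = 5
Step 2: TM * sqrt(Ne) = 4.3 * 5 = 21.5
Step 3: TPM = 21.5 * 39.37 = 846 twists/m

846 twists/m


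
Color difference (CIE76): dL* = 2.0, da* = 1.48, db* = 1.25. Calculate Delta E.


Formula: Delta E = sqrt(dL*^2 + da*^2 + db*^2)
Step 1: dL*^2 = 2.0^2 = 4.0
Step 2: da*^2 = 1.48^2 = 2.1904
Step 3: db*^2 = 1.25^2 = 1.5625
Step 4: Sum = 4.0 + 2.1904 + 1.5625 = 7.7529
Step 5: Delta E = sqrt(7.7529) = 2.78

2.78 Delta E


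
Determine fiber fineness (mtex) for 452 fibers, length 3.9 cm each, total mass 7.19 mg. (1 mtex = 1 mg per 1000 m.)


Formula: fineness (mtex) = mass (mg) / total length (km) = (mass_mg / total_length_m) * 1000
Step 1: Convert fiber length: 3.9 cm = 0.039 m
Step 2: Total fiber length = 452 * 0.039 = 17.628 m
Step 3: Linear density = 7.19 mg / 17.628 m = 0.4079 mg/m
Step 4: fineness = 0.4079 * 1000 = 407.9 mtex

407.9 mtex


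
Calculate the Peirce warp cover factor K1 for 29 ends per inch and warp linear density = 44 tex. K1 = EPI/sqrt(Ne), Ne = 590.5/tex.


Formula: K1 = EPI / sqrt(Ne), with Ne = 590.5 / tex_warp
Step 1: Ne = 590.5 / 44 = 13.42
Step 2: sqrt(Ne) = sqrt(13.42) = 3.6633
Step 3: K1 = 29 / 3.6633 = 7.9

7.9


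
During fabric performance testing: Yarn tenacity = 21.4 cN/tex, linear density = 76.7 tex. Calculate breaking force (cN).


Formula: Breaking force = Tenacity * Linear density
F = 21.4 cN/tex * 76.7 tex
F = 1641.38 cN

1641.38 cN


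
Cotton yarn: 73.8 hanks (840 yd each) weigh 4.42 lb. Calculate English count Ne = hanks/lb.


Formula: Ne = hanks / mass_lb
Substituting: Ne = 73.8 / 4.42
Ne = 16.7

16.7 Ne


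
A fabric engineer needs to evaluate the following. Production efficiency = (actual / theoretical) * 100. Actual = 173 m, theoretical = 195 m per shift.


Formula: Efficiency% = (Actual output / Theoretical output) * 100
Efficiency% = (173 / 195) * 100
Efficiency% = 0.887179 * 100 = 88.7179% ≈ 88.7%

88.7%


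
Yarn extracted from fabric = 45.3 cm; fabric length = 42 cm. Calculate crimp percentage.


Formula: Crimp% = ((L_yarn - L_fabric) / L_fabric) * 100
Step 1: Extension = 45.3 - 42 = 3.3 cm
Step 2: Crimp% = (3.3 / 42) * 100
Step 3: Crimp% = 0.078571 * 100 = 7.8571% ≈ 7.9%

7.9%


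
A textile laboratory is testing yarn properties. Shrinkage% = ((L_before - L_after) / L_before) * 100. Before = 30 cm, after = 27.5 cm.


Formula: Shrinkage% = ((L_before - L_after) / L_before) * 100
Step 1: Shrinkage = 30 - 27.5 = 2.5 cm
Step 2: Shrinkage% = (2.5 / 30) * 100
Step 3: Shrinkage% = 0.083333 * 100 = 8.3333% ≈ 8.3%

8.3%


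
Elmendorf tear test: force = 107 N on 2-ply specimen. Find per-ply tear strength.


Formula: Per-ply strength = Total force / Number of plies
Per-ply = 107 N / 2
Per-ply = 53.5 N

53.5 N


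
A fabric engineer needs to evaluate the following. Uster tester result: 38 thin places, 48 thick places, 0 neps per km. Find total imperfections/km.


Formula: Total = thin places + thick places + neps
Total = 38 + 48 + 0
Total = 86 imperfections/km

86 imperfections/km


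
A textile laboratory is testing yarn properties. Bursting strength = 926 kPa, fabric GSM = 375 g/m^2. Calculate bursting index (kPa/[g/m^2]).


Formula: Bursting Index = Bursting Strength / Fabric GSM
BI = 926 kPa / 375 g/m^2
BI = 2.469 kPa/(g/m^2)

2.469 kPa/(g/m^2)


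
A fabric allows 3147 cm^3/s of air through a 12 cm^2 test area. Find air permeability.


Formula: Air Permeability = Airflow / Test Area
AP = 3147 cm^3/s / 12 cm^2
AP = 262.3 cm^3/s/cm^2

262.3 cm^3/s/cm^2


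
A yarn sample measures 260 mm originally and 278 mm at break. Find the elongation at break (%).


Formula: Elongation (%) = ((L_break - L0) / L0) * 100
Step 1: Extension = 278 - 260 = 18 mm
Step 2: Elongation = (18 / 260) * 100
Step 3: Elongation = 0.069231 * 100 = 6.9231% ≈ 6.9%

6.9%


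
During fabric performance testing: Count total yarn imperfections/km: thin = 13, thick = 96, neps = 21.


Formula: Total = thin places + thick places + neps
Total = 13 + 96 + 21
Total = 130 imperfections/km

130 imperfections/km


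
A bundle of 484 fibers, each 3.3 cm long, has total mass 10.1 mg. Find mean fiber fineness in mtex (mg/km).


Formula: fineness (mtex) = mass (mg) / total length (km) = (mass_mg / total_length_m) * 1000
Step 1: Convert fiber length: 3.3 cm = 0.033 m
Step 2: Total fiber length = 484 * 0.033 = 15.972 m
Step 3: Linear density = 10.1 mg / 15.972 m = 0.6324 mg/m
Step 4: fineness = 0.6324 * 1000 = 632.4 mtex

632.4 mtex


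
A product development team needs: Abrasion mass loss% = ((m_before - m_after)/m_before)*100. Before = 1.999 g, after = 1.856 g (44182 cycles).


Formula: Mass loss% = ((m_before - m_after) / m_before) * 100
Step 1: Mass loss = 1.999 - 1.856 = 0.143 g
Step 2: Ratio = 0.143 / 1.999 = 0.0715358
Step 3: Mass loss% = 0.0715358 * 100 = 7.15358% ≈ 7.15%

7.15%


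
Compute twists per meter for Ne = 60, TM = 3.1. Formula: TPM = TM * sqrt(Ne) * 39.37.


Formula: TPM = TM * sqrt(Ne) * 39.37
Step 1: sqrt(Ne) = sqrt(60) = 7.746
Step 2: TM * sqrt(Ne) = 3.1 * 7.746 = 24.0126
Step 3: TPM = 24.0126 * 39.37 = 945 twists/m

945 twists/m


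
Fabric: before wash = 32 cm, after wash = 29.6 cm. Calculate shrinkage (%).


Formula: Shrinkage% = ((L_before - L_after) / L_before) * 100
Step 1: Shrinkage = 32 - 29.6 = 2.4 cm
Step 2: Shrinkage% = (2.4 / 32) * 100
Step 3: Shrinkage% = 0.075 * 100 = 7.5%

7.5%


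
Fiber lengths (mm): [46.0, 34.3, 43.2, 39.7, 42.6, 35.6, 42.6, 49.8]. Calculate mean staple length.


Formula: Mean = sum of lengths / count
Sum = 46.0 + 34.3 + 43.2 + 39.7 + 42.6 + 35.6 + 42.6 + 49.8
Sum = 333.8 mm
Mean = 333.8 / 8 = 41.73 mm

41.73 mm


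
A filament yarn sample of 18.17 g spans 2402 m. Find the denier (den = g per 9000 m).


Formula: den = (mass_g / length_m) * 9000
Substituting: den = (18.17 / 2402) * 9000
Intermediate: 18.17 / 2402 = 0.00756453 g/m
den = 0.00756453 * 9000 = 68.1 denier

68.1 denier


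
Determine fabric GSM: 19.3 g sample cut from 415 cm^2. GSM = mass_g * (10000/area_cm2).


Formula: GSM = mass_g / area_m2
Step 1: Convert area: 415 cm^2 = 415 / 10000 = 0.0415 m^2
Step 2: GSM = 19.3 g / 0.0415 m^2 = 465.1 g/m^2

465.1 g/m^2


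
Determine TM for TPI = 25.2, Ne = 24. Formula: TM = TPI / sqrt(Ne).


Formula: TM = TPI / sqrt(Ne)
Step 1: sqrt(Ne) = sqrt(24) = 4.899
Step 2: TM = 25.2 / 4.899 = 5.14

5.14 TM


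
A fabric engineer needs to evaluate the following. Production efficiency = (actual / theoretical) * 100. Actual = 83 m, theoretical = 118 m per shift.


Formula: Efficiency% = (Actual output / Theoretical output) * 100
Efficiency% = (83 / 118) * 100
Efficiency% = 0.70339 * 100 = 70.339% ≈ 70.3%

70.3%


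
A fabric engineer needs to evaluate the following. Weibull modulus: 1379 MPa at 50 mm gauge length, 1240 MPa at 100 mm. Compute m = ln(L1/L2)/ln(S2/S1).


Formula: m = ln(L1/L2) / ln(S2/S1)
Step 1: ln(L1/L2) = ln(50/100) = -0.69315
Step 2: S2/S1 = 1240/1379 = 0.8992
Step 3: ln(S2/S1) = ln(0.8992) = -0.10625
Step 4: m = -0.69315 / -0.10625 = 6.52

6.52 (Weibull m)


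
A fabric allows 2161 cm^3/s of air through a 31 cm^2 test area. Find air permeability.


Formula: Air Permeability = Airflow / Test Area
AP = 2161 cm^3/s / 31 cm^2
AP = 69.7 cm^3/s/cm^2

69.7 cm^3/s/cm^2


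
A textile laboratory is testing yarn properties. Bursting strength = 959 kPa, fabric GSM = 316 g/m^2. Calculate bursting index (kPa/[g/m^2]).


Formula: Bursting Index = Bursting Strength / Fabric GSM
BI = 959 kPa / 316 g/m^2
BI = 3.035 kPa/(g/m^2)

3.035 kPa/(g/m^2)


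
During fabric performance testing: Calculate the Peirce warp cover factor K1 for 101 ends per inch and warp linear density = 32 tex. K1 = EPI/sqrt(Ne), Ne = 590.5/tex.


Formula: K1 = EPI / sqrt(Ne), with Ne = 590.5 / tex_warp
Step 1: Ne = 590.5 / 32 = 18.453
Step 2: sqrt(Ne) = sqrt(18.453) = 4.2957
Step 3: K1 = 101 / 4.2957 = 23.5

23.5


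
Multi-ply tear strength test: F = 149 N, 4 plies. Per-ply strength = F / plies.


Formula: Per-ply strength = Total force / Number of plies
Per-ply = 149 N / 4
Per-ply = 37.25 N

37.25 N


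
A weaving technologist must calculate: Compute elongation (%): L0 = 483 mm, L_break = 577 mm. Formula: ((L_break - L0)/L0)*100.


Formula: Elongation (%) = ((L_break - L0) / L0) * 100
Step 1: Extension = 577 - 483 = 94 mm
Step 2: Elongation = (94 / 483) * 100
Step 3: Elongation = 0.194617 * 100 = 19.4617% ≈ 19.5%

19.5%


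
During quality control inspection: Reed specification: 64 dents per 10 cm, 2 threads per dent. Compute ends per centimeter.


Formula: EPC = (dents per 10 cm * ends per dent) / 10
Step 1: Total ends per 10 cm = 64 * 2 = 128
Step 2: EPC = 128 / 10 = 12.8 ends/cm

12.8 ends/cm


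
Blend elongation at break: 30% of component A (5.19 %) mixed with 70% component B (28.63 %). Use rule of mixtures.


Formula: Blend property = (fraction_A * property_A) + (fraction_B * property_B)
Step 1: Contribution A = 30/100 * 5.19 % = 1.557 %
Step 2: Contribution B = 70/100 * 28.63 % = 20.041 %
Step 3: Blend elongation at break = 1.557 + 20.041 = 21.598 %

21.598 %


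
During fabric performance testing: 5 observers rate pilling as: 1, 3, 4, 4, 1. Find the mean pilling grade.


Formula: Mean = sum / count
Sum = 1 + 3 + 4 + 4 + 1 = 13
Mean = 13 / 5 = 2.6

2.6


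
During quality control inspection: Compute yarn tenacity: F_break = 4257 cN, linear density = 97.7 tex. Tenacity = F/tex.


Formula: Tenacity = Breaking force / Linear density
Tenacity = 4257 cN / 97.7 tex
Tenacity = 43.57 cN/tex

43.57 cN/tex


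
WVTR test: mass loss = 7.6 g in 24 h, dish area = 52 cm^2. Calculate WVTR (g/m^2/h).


Formula: WVTR = mass_loss / (area * time)
Step 1: Convert area: 52 cm^2 = 0.0052 m^2
Step 2: WVTR = 7.6 g / (0.0052 m^2 * 24 h)
Step 3: WVTR = 7.6 / 0.1248 = 60.9 g/m^2/h

60.9 g/m^2/h


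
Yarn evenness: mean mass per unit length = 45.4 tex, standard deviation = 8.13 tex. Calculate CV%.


Formula: CV% = (standard deviation / mean) * 100
Step 1: Ratio = 8.13 / 45.4 = 0.179075
Step 2: CV% = 0.179075 * 100 = 17.9075% ≈ 17.9%

17.9%


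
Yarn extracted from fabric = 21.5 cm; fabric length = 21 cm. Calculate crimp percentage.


Formula: Crimp% = ((L_yarn - L_fabric) / L_fabric) * 100
Step 1: Extension = 21.5 - 21 = 0.5 cm
Step 2: Crimp% = (0.5 / 21) * 100
Step 3: Crimp% = 0.02381 * 100 = 2.381% ≈ 2.4%

2.4%


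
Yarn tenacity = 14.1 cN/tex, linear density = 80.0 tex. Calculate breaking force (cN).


Formula: Breaking force = Tenacity * Linear density
F = 14.1 cN/tex * 80.0 tex
F = 1128.00 cN

1128.00 cN


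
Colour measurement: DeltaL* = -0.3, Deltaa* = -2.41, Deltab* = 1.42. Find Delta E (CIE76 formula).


Formula: Delta E = sqrt(dL*^2 + da*^2 + db*^2)
Step 1: dL*^2 = (-0.3)^2 = 0.09
Step 2: da*^2 = (-2.41)^2 = 5.8081
Step 3: db*^2 = 1.42^2 = 2.0164
Step 4: Sum = 0.09 + 5.8081 + 2.0164 = 7.9145
Step 5: Delta E = sqrt(7.9145) = 2.81

2.81 Delta E


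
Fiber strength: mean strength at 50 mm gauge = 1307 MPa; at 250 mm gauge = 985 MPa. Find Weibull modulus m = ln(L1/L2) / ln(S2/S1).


Formula: m = ln(L1/L2) / ln(S2/S1)
Step 1: ln(L1/L2) = ln(50/250) = -1.60944
Step 2: S2/S1 = 985/1307 = 0.75363
Step 3: ln(S2/S1) = ln(0.75363) = -0.28285
Step 4: m = -1.60944 / -0.28285 = 5.69

5.69 (Weibull m)


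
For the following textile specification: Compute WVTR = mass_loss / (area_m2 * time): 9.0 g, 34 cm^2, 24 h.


Formula: WVTR = mass_loss / (area * time)
Step 1: Convert area: 34 cm^2 = 0.0034 m^2
Step 2: WVTR = 9.0 g / (0.0034 m^2 * 24 h)
Step 3: WVTR = 9.0 / 0.0816 = 110.3 g/m^2/h

110.3 g/m^2/h


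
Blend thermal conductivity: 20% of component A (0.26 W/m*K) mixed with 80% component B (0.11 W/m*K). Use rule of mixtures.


Formula: Blend property = (fraction_A * property_A) + (fraction_B * property_B)
Step 1: Contribution A = 20/100 * 0.26 W/m*K = 0.052 W/m*K
Step 2: Contribution B = 80/100 * 0.11 W/m*K = 0.088 W/m*K
Step 3: Blend thermal conductivity = 0.052 + 0.088 = 0.14 W/m*K

0.14 W/m*K


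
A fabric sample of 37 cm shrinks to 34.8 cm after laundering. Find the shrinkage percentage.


Formula: Shrinkage% = ((L_before - L_after) / L_before) * 100
Step 1: Shrinkage = 37 - 34.8 = 2.2 cm
Step 2: Shrinkage% = (2.2 / 37) * 100
Step 3: Shrinkage% = 0.059459 * 100 = 5.9459% ≈ 5.9%

5.9%


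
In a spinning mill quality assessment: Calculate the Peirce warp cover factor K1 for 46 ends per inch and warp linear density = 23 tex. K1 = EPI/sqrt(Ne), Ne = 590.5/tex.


Formula: K1 = EPI / sqrt(Ne), with Ne = 590.5 / tex_warp
Step 1: Ne = 590.5 / 23 = 25.674
Step 2: sqrt(Ne) = sqrt(25.674) = 5.067
Step 3: K1 = 46 / 5.067 = 9.1

9.1


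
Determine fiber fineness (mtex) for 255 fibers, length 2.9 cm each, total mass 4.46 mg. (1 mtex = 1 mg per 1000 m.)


Formula: fineness (mtex) = mass (mg) / total length (km) = (mass_mg / total_length_m) * 1000
Step 1: Convert fiber length: 2.9 cm = 0.029 m
Step 2: Total fiber length = 255 * 0.029 = 7.395 m
Step 3: Linear density = 4.46 mg / 7.395 m = 0.6031 mg/m
Step 4: fineness = 0.6031 * 1000 = 603.1 mtex

603.1 mtex


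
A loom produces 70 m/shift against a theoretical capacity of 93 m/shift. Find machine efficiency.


Formula: Efficiency% = (Actual output / Theoretical output) * 100
Efficiency% = (70 / 93) * 100
Efficiency% = 0.752688 * 100 = 75.2688% ≈ 75.3%

75.3%


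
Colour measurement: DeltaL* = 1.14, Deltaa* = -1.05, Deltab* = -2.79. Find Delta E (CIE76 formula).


Formula: Delta E = sqrt(dL*^2 + da*^2 + db*^2)
Step 1: dL*^2 = 1.14^2 = 1.2996
Step 2: da*^2 = (-1.05)^2 = 1.1025
Step 3: db*^2 = (-2.79)^2 = 7.7841
Step 4: Sum = 1.2996 + 1.1025 + 7.7841 = 10.1862
Step 5: Delta E = sqrt(10.1862) = 3.19

3.19 Delta E


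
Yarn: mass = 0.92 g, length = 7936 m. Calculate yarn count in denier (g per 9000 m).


Formula: den = (mass_g / length_m) * 9000
Substituting: den = (0.92 / 7936) * 9000
Intermediate: 0.92 / 7936 = 0.00011593 g/m
den = 0.00011593 * 9000 = 1.0 denier

1.0 denier


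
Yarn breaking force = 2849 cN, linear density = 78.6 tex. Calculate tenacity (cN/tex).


Formula: Tenacity = Breaking force / Linear density
Tenacity = 2849 cN / 78.6 tex
Tenacity = 36.25 cN/tex

36.25 cN/tex


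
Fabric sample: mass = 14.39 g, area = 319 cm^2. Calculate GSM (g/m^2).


Formula: GSM = mass_g / area_m2
Step 1: Convert area: 319 cm^2 = 319 / 10000 = 0.0319 m^2
Step 2: GSM = 14.39 g / 0.0319 m^2 = 451.1 g/m^2

451.1 g/m^2


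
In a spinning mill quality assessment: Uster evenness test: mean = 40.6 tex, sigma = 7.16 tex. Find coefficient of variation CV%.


Formula: CV% = (standard deviation / mean) * 100
Step 1: Ratio = 7.16 / 40.6 = 0.176355
Step 2: CV% = 0.176355 * 100 = 17.6355% ≈ 17.6%

17.6%


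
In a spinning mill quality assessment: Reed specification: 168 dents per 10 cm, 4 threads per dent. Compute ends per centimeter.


Formula: EPC = (dents per 10 cm * ends per dent) / 10
Step 1: Total ends per 10 cm = 168 * 4 = 672
Step 2: EPC = 672 / 10 = 67.2 ends/cm

67.2 ends/cm


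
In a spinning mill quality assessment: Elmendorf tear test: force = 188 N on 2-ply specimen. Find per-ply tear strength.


Formula: Per-ply strength = Total force / Number of plies
Per-ply = 188 N / 2
Per-ply = 94 N

94 N


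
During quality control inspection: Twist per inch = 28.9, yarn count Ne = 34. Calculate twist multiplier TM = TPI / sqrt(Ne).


Formula: TM = TPI / sqrt(Ne)
Step 1: sqrt(Ne) = sqrt(34) = 5.831
Step 2: TM = 28.9 / 5.831 = 4.96

4.96 TM


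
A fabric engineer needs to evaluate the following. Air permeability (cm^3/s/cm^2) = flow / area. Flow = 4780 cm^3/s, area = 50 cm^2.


Formula: Air Permeability = Airflow / Test Area
AP = 4780 cm^3/s / 50 cm^2
AP = 95.6 cm^3/s/cm^2

95.6 cm^3/s/cm^2


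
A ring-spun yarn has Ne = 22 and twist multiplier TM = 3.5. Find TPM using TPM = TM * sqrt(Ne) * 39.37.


Formula: TPM = TM * sqrt(Ne) * 39.37
Step 1: sqrt(Ne) = sqrt(22) = 4.6904
Step 2: TM * sqrt(Ne) = 3.5 * 4.6904 = 16.4164
Step 3: TPM = 16.4164 * 39.37 = 646 twists/m

646 twists/m


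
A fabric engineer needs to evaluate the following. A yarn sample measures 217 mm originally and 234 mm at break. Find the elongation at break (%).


Formula: Elongation (%) = ((L_break - L0) / L0) * 100
Step 1: Extension = 234 - 217 = 17 mm
Step 2: Elongation = (17 / 217) * 100
Step 3: Elongation = 0.078341 * 100 = 7.8341% ≈ 7.8%

7.8%


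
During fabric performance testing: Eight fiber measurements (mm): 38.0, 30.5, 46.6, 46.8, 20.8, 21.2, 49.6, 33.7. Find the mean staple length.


Formula: Mean = sum of lengths / count
Sum = 38.0 + 30.5 + 46.6 + 46.8 + 20.8 + 21.2 + 49.6 + 33.7
Sum = 287.2 mm
Mean = 287.2 / 8 = 35.90 mm

35.90 mm


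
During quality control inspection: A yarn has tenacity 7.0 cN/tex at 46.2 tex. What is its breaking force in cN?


Formula: Breaking force = Tenacity * Linear density
F = 7.0 cN/tex * 46.2 tex
F = 323.40 cN

323.40 cN


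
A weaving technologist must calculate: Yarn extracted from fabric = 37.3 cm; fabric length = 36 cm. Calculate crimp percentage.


Formula: Crimp% = ((L_yarn - L_fabric) / L_fabric) * 100
Step 1: Extension = 37.3 - 36 = 1.3 cm
Step 2: Crimp% = (1.3 / 36) * 100
Step 3: Crimp% = 0.036111 * 100 = 3.6111% ≈ 3.6%

3.6%


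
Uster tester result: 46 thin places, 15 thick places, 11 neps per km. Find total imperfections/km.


Formula: Total = thin places + thick places + neps
Total = 46 + 15 + 11
Total = 72 imperfections/km

72 imperfections/km


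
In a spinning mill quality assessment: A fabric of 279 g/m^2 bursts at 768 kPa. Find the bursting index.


Formula: Bursting Index = Bursting Strength / Fabric GSM
BI = 768 kPa / 279 g/m^2
BI = 2.753 kPa/(g/m^2)

2.753 kPa/(g/m^2)


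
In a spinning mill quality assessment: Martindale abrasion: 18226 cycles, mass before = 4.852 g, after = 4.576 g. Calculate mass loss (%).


Formula: Mass loss% = ((m_before - m_after) / m_before) * 100
Step 1: Mass loss = 4.852 - 4.576 = 0.276 g
Step 2: Ratio = 0.276 / 4.852 = 0.0568838
Step 3: Mass loss% = 0.0568838 * 100 = 5.68838% ≈ 5.69%

5.69%


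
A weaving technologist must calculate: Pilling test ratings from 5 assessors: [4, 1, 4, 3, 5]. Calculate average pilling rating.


Formula: Mean = sum / count
Sum = 4 + 1 + 4 + 3 + 5 = 17
Mean = 17 / 5 = 3.4

3.4


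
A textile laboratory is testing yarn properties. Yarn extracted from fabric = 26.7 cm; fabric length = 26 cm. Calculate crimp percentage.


Formula: Crimp% = ((L_yarn - L_fabric) / L_fabric) * 100
Step 1: Extension = 26.7 - 26 = 0.7 cm
Step 2: Crimp% = (0.7 / 26) * 100
Step 3: Crimp% = 0.026923 * 100 = 2.6923% ≈ 2.7%

2.7%


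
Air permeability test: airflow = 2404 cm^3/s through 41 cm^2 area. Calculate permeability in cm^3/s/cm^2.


Formula: Air Permeability = Airflow / Test Area
AP = 2404 cm^3/s / 41 cm^2
AP = 58.6 cm^3/s/cm^2

58.6 cm^3/s/cm^2


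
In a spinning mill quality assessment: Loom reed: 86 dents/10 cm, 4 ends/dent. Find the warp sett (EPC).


Formula: EPC = (dents per 10 cm * ends per dent) / 10
Step 1: Total ends per 10 cm = 86 * 4 = 344
Step 2: EPC = 344 / 10 = 34.4 ends/cm

34.4 ends/cm


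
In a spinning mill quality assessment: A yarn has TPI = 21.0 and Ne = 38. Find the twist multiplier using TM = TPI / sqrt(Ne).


Formula: TM = TPI / sqrt(Ne)
Step 1: sqrt(Ne) = sqrt(38) = 6.1644
Step 2: TM = 21.0 / 6.1644 = 3.41

3.41 TM


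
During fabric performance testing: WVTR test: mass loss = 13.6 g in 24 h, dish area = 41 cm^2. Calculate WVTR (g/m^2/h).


Formula: WVTR = mass_loss / (area * time)
Step 1: Convert area: 41 cm^2 = 0.0041 m^2
Step 2: WVTR = 13.6 g / (0.0041 m^2 * 24 h)
Step 3: WVTR = 13.6 / 0.0984 = 138.2 g/m^2/h

138.2 g/m^2/h


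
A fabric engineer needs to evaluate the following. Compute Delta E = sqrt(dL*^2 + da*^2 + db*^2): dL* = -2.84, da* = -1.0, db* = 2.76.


Formula: Delta E = sqrt(dL*^2 + da*^2 + db*^2)
Step 1: dL*^2 = (-2.84)^2 = 8.0656
Step 2: da*^2 = (-1.0)^2 = 1.0
Step 3: db*^2 = 2.76^2 = 7.6176
Step 4: Sum = 8.0656 + 1.0 + 7.6176 = 16.6832
Step 5: Delta E = sqrt(16.6832) = 4.08

4.08 Delta E


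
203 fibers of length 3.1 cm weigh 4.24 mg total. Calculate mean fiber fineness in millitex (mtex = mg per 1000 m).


Formula: fineness (mtex) = mass (mg) / total length (km) = (mass_mg / total_length_m) * 1000
Step 1: Convert fiber length: 3.1 cm = 0.031 m
Step 2: Total fiber length = 203 * 0.031 = 6.293 m
Step 3: Linear density = 4.24 mg / 6.293 m = 0.6738 mg/m
Step 4: fineness = 0.6738 * 1000 = 673.8 mtex

673.8 mtex


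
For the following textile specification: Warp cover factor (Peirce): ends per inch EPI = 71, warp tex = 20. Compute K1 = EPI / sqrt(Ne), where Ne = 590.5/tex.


Formula: K1 = EPI / sqrt(Ne), with Ne = 590.5 / tex_warp
Step 1: Ne = 590.5 / 20 = 29.525
Step 2: sqrt(Ne) = sqrt(29.525) = 5.4337
Step 3: K1 = 71 / 5.4337 = 13.1

13.1


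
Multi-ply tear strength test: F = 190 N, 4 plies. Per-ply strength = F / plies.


Formula: Per-ply strength = Total force / Number of plies
Per-ply = 190 N / 4
Per-ply = 47.5 N

47.5 N


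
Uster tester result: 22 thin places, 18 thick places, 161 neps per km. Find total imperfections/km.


Formula: Total = thin places + thick places + neps
Total = 22 + 18 + 161
Total = 201 imperfections/km

201 imperfections/km


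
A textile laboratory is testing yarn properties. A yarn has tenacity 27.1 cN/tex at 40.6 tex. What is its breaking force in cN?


Formula: Breaking force = Tenacity * Linear density
F = 27.1 cN/tex * 40.6 tex
F = 1100.26 cN

1100.26 cN


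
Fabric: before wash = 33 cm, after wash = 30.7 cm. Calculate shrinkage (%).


Formula: Shrinkage% = ((L_before - L_after) / L_before) * 100
Step 1: Shrinkage = 33 - 30.7 = 2.3 cm
Step 2: Shrinkage% = (2.3 / 33) * 100
Step 3: Shrinkage% = 0.069697 * 100 = 6.9697% ≈ 7.0%

7.0%


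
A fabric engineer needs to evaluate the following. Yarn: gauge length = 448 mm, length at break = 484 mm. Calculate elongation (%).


Formula: Elongation (%) = ((L_break - L0) / L0) * 100
Step 1: Extension = 484 - 448 = 36 mm
Step 2: Elongation = (36 / 448) * 100
Step 3: Elongation = 0.080357 * 100 = 8.0357% ≈ 8.0%

8.0%


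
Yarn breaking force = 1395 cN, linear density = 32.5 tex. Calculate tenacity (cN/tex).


Formula: Tenacity = Breaking force / Linear density
Tenacity = 1395 cN / 32.5 tex
Tenacity = 42.92 cN/tex

42.92 cN/tex


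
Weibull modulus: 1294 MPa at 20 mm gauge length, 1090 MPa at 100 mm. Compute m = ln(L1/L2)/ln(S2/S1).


Formula: m = ln(L1/L2) / ln(S2/S1)
Step 1: ln(L1/L2) = ln(20/100) = -1.60944
Step 2: S2/S1 = 1090/1294 = 0.84235
Step 3: ln(S2/S1) = ln(0.84235) = -0.17156
Step 4: m = -1.60944 / -0.17156 = 9.38

9.38 (Weibull m)


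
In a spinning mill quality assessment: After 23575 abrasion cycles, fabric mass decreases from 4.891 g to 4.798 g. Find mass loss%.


Formula: Mass loss% = ((m_before - m_after) / m_before) * 100
Step 1: Mass loss = 4.891 - 4.798 = 0.093 g
Step 2: Ratio = 0.093 / 4.891 = 0.0190145
Step 3: Mass loss% = 0.0190145 * 100 = 1.90145% ≈ 1.90%

1.90%


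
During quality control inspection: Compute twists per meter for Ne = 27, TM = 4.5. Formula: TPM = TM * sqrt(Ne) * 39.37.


Formula: TPM = TM * sqrt(Ne) * 39.37
Step 1: sqrt(Ne) = sqrt(27) = 5.1962
Step 2: TM * sqrt(Ne) = 4.5 * 5.1962 = 23.3829
Step 3: TPM = 23.3829 * 39.37 = 921 twists/m

921 twists/m


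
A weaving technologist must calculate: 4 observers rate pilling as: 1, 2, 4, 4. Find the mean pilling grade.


Formula: Mean = sum / count
Sum = 1 + 2 + 4 + 4 = 11
Mean = 11 / 4 = 2.8

2.8


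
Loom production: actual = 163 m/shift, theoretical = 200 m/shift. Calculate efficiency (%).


Formula: Efficiency% = (Actual output / Theoretical output) * 100
Efficiency% = (163 / 200) * 100
Efficiency% = 0.815 * 100 = 81.5%

81.5%


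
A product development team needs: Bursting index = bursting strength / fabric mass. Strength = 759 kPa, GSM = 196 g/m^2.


Formula: Bursting Index = Bursting Strength / Fabric GSM
BI = 759 kPa / 196 g/m^2
BI = 3.872 kPa/(g/m^2)

3.872 kPa/(g/m^2)


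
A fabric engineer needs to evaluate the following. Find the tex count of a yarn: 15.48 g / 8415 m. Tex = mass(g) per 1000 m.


Formula: Tex = (mass_g / length_m) * 1000
Substituting: Tex = (15.48 / 8415) * 1000
Intermediate: 15.48 / 8415 = 0.00183957 g/m
Tex = 0.00183957 * 1000 = 1.84 tex

1.84 tex


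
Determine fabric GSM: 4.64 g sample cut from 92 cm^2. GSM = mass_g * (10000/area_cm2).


Formula: GSM = mass_g / area_m2
Step 1: Convert area: 92 cm^2 = 92 / 10000 = 0.0092 m^2
Step 2: GSM = 4.64 g / 0.0092 m^2 = 504.3 g/m^2

504.3 g/m^2


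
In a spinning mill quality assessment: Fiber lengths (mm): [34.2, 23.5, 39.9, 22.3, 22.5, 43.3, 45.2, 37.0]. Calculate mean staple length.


Formula: Mean = sum of lengths / count
Sum = 34.2 + 23.5 + 39.9 + 22.3 + 22.5 + 43.3 + 45.2 + 37.0
Sum = 267.9 mm
Mean = 267.9 / 8 = 33.49 mm

33.49 mm


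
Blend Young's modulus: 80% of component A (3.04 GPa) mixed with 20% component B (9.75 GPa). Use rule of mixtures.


Formula: Blend property = (fraction_A * property_A) + (fraction_B * property_B)
Step 1: Contribution A = 80/100 * 3.04 GPa = 2.432 GPa
Step 2: Contribution B = 20/100 * 9.75 GPa = 1.95 GPa
Step 3: Blend Young's modulus = 2.432 + 1.95 = 4.382 GPa

4.382 GPa


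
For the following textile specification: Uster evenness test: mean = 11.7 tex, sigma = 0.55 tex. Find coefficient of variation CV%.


Formula: CV% = (standard deviation / mean) * 100
Step 1: Ratio = 0.55 / 11.7 = 0.047009
Step 2: CV% = 0.047009 * 100 = 4.7009% ≈ 4.7%

4.7%


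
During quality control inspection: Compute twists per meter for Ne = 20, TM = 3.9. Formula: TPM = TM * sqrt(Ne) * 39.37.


Formula: TPM = TM * sqrt(Ne) * 39.37
Step 1: sqrt(Ne) = sqrt(20) = 4.4721
Step 2: TM * sqrt(Ne) = 3.9 * 4.4721 = 17.4412
Step 3: TPM = 17.4412 * 39.37 = 687 twists/m

687 twists/m


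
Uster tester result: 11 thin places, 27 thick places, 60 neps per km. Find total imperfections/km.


Formula: Total = thin places + thick places + neps
Total = 11 + 27 + 60
Total = 98 imperfections/km

98 imperfections/km


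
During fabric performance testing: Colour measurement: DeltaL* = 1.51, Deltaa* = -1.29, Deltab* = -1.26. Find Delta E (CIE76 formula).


Formula: Delta E = sqrt(dL*^2 + da*^2 + db*^2)
Step 1: dL*^2 = 1.51^2 = 2.2801
Step 2: da*^2 = (-1.29)^2 = 1.6641
Step 3: db*^2 = (-1.26)^2 = 1.5876
Step 4: Sum = 2.2801 + 1.6641 + 1.5876 = 5.5318
Step 5: Delta E = sqrt(5.5318) = 2.35

2.35 Delta E


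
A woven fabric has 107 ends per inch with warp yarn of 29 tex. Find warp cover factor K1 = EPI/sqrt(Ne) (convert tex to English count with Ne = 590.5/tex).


Formula: K1 = EPI / sqrt(Ne), with Ne = 590.5 / tex_warp
Step 1: Ne = 590.5 / 29 = 20.362
Step 2: sqrt(Ne) = sqrt(20.362) = 4.5124
Step 3: K1 = 107 / 4.5124 = 23.7

23.7


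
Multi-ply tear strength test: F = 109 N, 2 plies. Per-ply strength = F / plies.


Formula: Per-ply strength = Total force / Number of plies
Per-ply = 109 N / 2
Per-ply = 54.5 N

54.5 N


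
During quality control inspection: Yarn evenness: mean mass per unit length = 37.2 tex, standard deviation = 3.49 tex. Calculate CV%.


Formula: CV% = (standard deviation / mean) * 100
Step 1: Ratio = 3.49 / 37.2 = 0.093817
Step 2: CV% = 0.093817 * 100 = 9.3817% ≈ 9.4%

9.4%


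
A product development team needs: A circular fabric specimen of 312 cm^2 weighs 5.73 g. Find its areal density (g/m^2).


Formula: GSM = mass_g / area_m2
Step 1: Convert area: 312 cm^2 = 312 / 10000 = 0.0312 m^2
Step 2: GSM = 5.73 g / 0.0312 m^2 = 183.7 g/m^2

183.7 g/m^2


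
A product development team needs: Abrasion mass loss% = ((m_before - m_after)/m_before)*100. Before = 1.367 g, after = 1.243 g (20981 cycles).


Formula: Mass loss% = ((m_before - m_after) / m_before) * 100
Step 1: Mass loss = 1.367 - 1.243 = 0.124 g
Step 2: Ratio = 0.124 / 1.367 = 0.0907096
Step 3: Mass loss% = 0.0907096 * 100 = 9.07096% ≈ 9.07%

9.07%


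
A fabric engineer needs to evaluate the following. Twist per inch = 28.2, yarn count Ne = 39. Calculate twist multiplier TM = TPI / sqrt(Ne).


Formula: TM = TPI / sqrt(Ne)
Step 1: sqrt(Ne) = sqrt(39) = 6.245
Step 2: TM = 28.2 / 6.245 = 4.52

4.52 TM


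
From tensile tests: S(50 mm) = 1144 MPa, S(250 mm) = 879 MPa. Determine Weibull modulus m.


Formula: m = ln(L1/L2) / ln(S2/S1)
Step 1: ln(L1/L2) = ln(50/250) = -1.60944
Step 2: S2/S1 = 879/1144 = 0.76836
Step 3: ln(S2/S1) = ln(0.76836) = -0.26350
Step 4: m = -1.60944 / -0.26350 = 6.11

6.11 (Weibull m)


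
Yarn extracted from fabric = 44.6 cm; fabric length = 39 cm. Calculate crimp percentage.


Formula: Crimp% = ((L_yarn - L_fabric) / L_fabric) * 100
Step 1: Extension = 44.6 - 39 = 5.6 cm
Step 2: Crimp% = (5.6 / 39) * 100
Step 3: Crimp% = 0.14359 * 100 = 14.359% ≈ 14.4%

14.4%


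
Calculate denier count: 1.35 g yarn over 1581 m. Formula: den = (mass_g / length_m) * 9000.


Formula: den = (mass_g / length_m) * 9000
Substituting: den = (1.35 / 1581) * 9000
Intermediate: 1.35 / 1581 = 0.00085389 g/m
den = 0.00085389 * 9000 = 7.7 denier

7.7 denier


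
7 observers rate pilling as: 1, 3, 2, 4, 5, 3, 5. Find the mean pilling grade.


Formula: Mean = sum / count
Sum = 1 + 3 + 2 + 4 + 5 + 3 + 5 = 23
Mean = 23 / 7 = 3.3

3.3


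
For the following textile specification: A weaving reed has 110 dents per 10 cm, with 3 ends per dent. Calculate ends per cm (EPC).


Formula: EPC = (dents per 10 cm * ends per dent) / 10
Step 1: Total ends per 10 cm = 110 * 3 = 330
Step 2: EPC = 330 / 10 = 33.0 ends/cm

33.0 ends/cm
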